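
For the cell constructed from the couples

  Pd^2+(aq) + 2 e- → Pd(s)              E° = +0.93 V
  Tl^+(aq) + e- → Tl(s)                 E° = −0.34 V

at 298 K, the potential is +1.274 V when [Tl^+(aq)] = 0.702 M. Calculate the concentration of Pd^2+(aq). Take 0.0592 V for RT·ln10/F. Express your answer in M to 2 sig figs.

0.67 M

With Pd²⁺/Pd at the cathode and Tl⁺/Tl at the anode, E°cell = +0.93 − (−0.34) = +1.27 V (n = 2).
Since E = E° − (0.0592/n)·log Q, log Q = n(E° − E)/0.0592 = −0.135.
The balanced reaction is Pd^2+(aq) + 2 Tl(s) → Pd(s) + 2 Tl^+(aq), so Q = [Tl^+(aq)]^2 / [Pd^2+(aq)].
Isolating [Pd^2+(aq)] in Q = 10^{−0.135} yields log [Pd^2+(aq)] = −0.172, i.e. 0.67 M.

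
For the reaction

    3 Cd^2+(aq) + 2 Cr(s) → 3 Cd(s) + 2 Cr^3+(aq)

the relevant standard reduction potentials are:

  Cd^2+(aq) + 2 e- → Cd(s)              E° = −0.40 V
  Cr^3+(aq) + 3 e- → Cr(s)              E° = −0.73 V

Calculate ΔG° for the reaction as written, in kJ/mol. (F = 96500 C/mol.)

−191 kJ/mol

In the reaction as written Cd^2+(aq) is reduced, so the Cd²⁺/Cd couple is the cathode and Cr³⁺/Cr is the anode.
E°cell = −0.40 − (−0.73) = +0.33 V; balancing electrons gives n = 6.
ΔG° = −nFE°cell = −(6)(96500)(+0.33) J/mol = −191 kJ/mol.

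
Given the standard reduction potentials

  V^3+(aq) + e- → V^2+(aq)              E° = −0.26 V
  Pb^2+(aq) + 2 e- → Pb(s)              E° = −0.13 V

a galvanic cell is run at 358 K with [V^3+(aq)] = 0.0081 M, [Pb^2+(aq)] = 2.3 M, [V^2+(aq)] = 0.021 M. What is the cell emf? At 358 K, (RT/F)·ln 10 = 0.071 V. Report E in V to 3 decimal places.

+0.172 V

The Pb²⁺/Pb couple has the more positive E°, so it is the cathode; V³⁺/V²⁺ is the anode.
E°cell = E°cat − E°an = −0.13 − (−0.26) = +0.13 V; n = 2.
For the overall reaction Pb^2+(aq) + 2 V^2+(aq) → Pb(s) + 2 V^3+(aq), Q = [V^3+(aq)]^2 / ([Pb^2+(aq)]·[V^2+(aq)]^2) = 0.0647, giving log Q = −1.189.
By the Nernst equation, E = +0.13 − (0.071/2)·(−1.189) = +0.172 V.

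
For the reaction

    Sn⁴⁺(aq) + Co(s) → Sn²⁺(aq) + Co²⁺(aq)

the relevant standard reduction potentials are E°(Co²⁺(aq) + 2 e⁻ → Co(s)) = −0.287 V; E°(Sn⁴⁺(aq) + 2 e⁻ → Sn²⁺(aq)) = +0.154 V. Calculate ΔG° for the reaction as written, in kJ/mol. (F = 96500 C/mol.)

−85.1 kJ/mol

In the reaction as written Sn⁴⁺(aq) is reduced, so the Sn⁴⁺/Sn²⁺ couple is the cathode and Co²⁺/Co is the anode.
E°cell = +0.154 − (−0.287) = +0.441 V; balancing electrons gives n = 2.
ΔG° = −nFE°cell = −(2)(96500)(+0.441) J/mol = −85.1 kJ/mol.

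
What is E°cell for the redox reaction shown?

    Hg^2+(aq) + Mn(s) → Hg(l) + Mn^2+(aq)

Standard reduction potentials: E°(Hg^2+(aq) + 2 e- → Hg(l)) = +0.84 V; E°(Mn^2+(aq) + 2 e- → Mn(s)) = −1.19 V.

+2.03 V

Hg^2+(aq) gains electrons, so the Hg²⁺/Hg couple is the cathode; the Mn²⁺/Mn couple is the anode.
E°cell = E°(cathode) − E°(anode) = +0.84 − (−1.19) = +2.03 V.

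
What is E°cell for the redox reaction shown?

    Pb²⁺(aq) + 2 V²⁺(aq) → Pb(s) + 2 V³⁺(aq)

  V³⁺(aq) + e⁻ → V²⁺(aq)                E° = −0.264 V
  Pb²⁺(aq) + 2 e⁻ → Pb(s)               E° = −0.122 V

In the reaction as written, Pb²⁺(aq) is reduced (cathode) and V³⁺(aq) is produced by oxidation at the anode.
E°cell = E°(cathode) − E°(anode) = −0.122 − (−0.264) = +0.142 V.

+0.142 V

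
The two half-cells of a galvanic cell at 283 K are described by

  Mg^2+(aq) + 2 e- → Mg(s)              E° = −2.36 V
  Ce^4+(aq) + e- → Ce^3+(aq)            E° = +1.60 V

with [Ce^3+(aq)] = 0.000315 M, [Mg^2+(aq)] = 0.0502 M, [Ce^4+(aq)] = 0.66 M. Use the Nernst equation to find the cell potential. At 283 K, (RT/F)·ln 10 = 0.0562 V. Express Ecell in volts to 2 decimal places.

+4.18 V

The Ce⁴⁺/Ce³⁺ couple has the more positive E°, so it is the cathode; Mg²⁺/Mg is the anode.
E°cell = +1.60 − (−2.36) = +3.96 V, with n = 2 electrons transferred.
For the overall reaction 2 Ce^4+(aq) + Mg(s) → 2 Ce^3+(aq) + Mg^2+(aq), Q = ([Ce^3+(aq)]^2·[Mg^2+(aq)]) / [Ce^4+(aq)]^2 = 1.14×10^−8, giving log Q = −7.942.
Applying E = E° − (RT ln10/nF)·log Q gives +3.96 − (0.0562/2)(−7.942) = +4.18 V.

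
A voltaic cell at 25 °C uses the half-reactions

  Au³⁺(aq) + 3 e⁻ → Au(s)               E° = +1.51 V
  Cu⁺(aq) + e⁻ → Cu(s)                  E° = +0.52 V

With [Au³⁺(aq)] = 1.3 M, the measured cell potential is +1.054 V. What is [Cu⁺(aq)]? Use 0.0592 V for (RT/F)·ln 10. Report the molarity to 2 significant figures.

The Au³⁺/Au couple has the larger reduction potential, so it is the cathode: E°cell = +1.51 − (+0.52) = +0.99 V and n = 3.
From the Nernst equation, log Q = n(E° − E)/0.0592 = 3·(+0.99 − (+1.054))/0.0592 = −3.243.
The balanced reaction is Au³⁺(aq) + 3 Cu(s) → Au(s) + 3 Cu⁺(aq), so Q = [Cu⁺(aq)]^3 / [Au³⁺(aq)].
Substituting the known concentrations and solving, log [Cu⁺(aq)] = −1.043 and [Cu⁺(aq)] = 0.091 M.

0.091 M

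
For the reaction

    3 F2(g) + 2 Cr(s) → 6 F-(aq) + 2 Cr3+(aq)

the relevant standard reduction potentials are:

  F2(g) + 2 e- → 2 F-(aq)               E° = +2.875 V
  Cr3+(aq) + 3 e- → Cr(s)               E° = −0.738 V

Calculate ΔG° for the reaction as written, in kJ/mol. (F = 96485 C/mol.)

−2092 kJ/mol

In the reaction as written F2(g) is reduced, so the F₂/F⁻ couple is the cathode and Cr³⁺/Cr is the anode.
E°cell = +2.875 − (−0.738) = +3.613 V; balancing electrons gives n = 6.
ΔG° = −nFE°cell = −(6)(96485)(+3.613) J/mol = −2092 kJ/mol.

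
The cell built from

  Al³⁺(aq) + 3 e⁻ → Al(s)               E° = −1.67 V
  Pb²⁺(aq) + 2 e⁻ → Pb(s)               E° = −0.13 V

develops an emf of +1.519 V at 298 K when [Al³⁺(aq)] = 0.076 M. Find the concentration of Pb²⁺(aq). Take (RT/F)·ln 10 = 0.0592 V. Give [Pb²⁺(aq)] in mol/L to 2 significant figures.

0.035 M

The Pb²⁺/Pb couple has the larger reduction potential, so it is the cathode: E°cell = −0.13 − (−1.67) = +1.54 V and n = 6.
Rearranging E = E° − (0.0592/n)·log Q gives log Q = 6(+1.54 − (+1.519))/0.0592 = 2.128.
For 3 Pb²⁺(aq) + 2 Al(s) → 3 Pb(s) + 2 Al³⁺(aq), the reaction quotient is Q = [Al³⁺(aq)]^2 / [Pb²⁺(aq)]^3.
Substituting the known concentrations and solving, log [Pb²⁺(aq)] = −1.455 and [Pb²⁺(aq)] = 0.035 M.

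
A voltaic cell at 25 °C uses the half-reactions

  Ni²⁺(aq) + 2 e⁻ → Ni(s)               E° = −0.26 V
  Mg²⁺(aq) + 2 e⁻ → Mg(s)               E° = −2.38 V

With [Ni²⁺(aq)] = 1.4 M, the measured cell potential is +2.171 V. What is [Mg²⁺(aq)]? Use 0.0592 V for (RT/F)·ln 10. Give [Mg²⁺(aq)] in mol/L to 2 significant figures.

Ni²⁺/Ni is the cathode (higher E°); E°cell = −0.26 − (−2.38) = +2.12 V with n = 2.
Rearranging E = E° − (0.0592/n)·log Q gives log Q = 2(+2.12 − (+2.171))/0.0592 = −1.723.
The balanced reaction is Ni²⁺(aq) + Mg(s) → Ni(s) + Mg²⁺(aq), so Q = [Mg²⁺(aq)] / [Ni²⁺(aq)].
Isolating [Mg²⁺(aq)] in Q = 10^{−1.723} yields log [Mg²⁺(aq)] = −1.577, i.e. 0.026 M.

0.026 M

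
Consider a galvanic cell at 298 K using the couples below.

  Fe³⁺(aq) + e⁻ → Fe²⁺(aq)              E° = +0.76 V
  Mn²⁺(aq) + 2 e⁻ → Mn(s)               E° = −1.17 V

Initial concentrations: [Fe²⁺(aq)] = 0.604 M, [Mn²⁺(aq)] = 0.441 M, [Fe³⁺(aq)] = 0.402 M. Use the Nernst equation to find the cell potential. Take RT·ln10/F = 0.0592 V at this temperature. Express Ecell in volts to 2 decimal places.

+1.93 V

The Fe³⁺/Fe²⁺ couple has the more positive E°, so it is the cathode; Mn²⁺/Mn is the anode.
E°cell = E°cat − E°an = +0.76 − (−1.17) = +1.93 V; n = 2.
The balanced reaction is 2 Fe³⁺(aq) + Mn(s) → 2 Fe²⁺(aq) + Mn²⁺(aq), so Q = ([Fe²⁺(aq)]^2·[Mn²⁺(aq)]) / [Fe³⁺(aq)]^2 = 0.996 and log Q = −0.002.
By the Nernst equation, E = +1.93 − (0.0592/2)·(−0.002) = +1.93 V.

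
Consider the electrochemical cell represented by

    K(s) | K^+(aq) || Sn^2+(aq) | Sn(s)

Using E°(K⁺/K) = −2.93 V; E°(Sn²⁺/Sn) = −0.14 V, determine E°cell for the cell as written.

By convention the left-hand electrode in cell notation is the anode (oxidation) and the right-hand electrode is the cathode (reduction).
E°cell = E°(right) − E°(left) = −0.14 − (−2.93) = +2.79 V.

+2.79 V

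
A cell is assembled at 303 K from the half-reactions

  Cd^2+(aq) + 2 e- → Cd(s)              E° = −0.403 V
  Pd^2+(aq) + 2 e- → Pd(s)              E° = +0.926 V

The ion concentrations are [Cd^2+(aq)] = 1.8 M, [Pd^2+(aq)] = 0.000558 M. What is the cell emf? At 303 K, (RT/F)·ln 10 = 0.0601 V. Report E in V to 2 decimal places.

Since E°(Pd²⁺/Pd) > E°(Cd²⁺/Cd), Pd²⁺/Pd serves as the cathode.
E°cell = +0.926 − (−0.403) = +1.329 V, with n = 2 electrons transferred.
For the overall reaction Pd^2+(aq) + Cd(s) → Pd(s) + Cd^2+(aq), Q = [Cd^2+(aq)] / [Pd^2+(aq)] = 3.23×10^3, giving log Q = 3.509.
Applying E = E° − (RT ln10/nF)·log Q gives +1.329 − (0.0601/2)(3.509) = +1.22 V.

+1.22 V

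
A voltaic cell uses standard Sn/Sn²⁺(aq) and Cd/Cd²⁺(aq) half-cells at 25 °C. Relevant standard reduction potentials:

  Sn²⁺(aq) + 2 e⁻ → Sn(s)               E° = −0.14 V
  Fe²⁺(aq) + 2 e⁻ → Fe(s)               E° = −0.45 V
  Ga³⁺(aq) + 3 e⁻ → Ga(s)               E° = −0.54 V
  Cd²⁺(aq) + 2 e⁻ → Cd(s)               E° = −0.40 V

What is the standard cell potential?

The Sn²⁺/Sn couple has the higher E°, so Sn ion is reduced (cathode) and Cd is oxidized (anode).
E°cell = E°(cathode) − E°(anode) = −0.14 − (−0.40) = +0.26 V.

+0.26 V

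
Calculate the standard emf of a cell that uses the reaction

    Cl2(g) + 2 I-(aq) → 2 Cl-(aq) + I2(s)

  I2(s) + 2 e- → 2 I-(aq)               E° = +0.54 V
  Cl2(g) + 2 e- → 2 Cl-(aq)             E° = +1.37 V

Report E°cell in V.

In the reaction as written, Cl2(g) is reduced (cathode) and I2(s) is produced by oxidation at the anode.
E°cell = E°(cathode) − E°(anode) = +1.37 − (+0.54) = +0.83 V.
The positive value indicates the reaction is spontaneous as written.

+0.83 V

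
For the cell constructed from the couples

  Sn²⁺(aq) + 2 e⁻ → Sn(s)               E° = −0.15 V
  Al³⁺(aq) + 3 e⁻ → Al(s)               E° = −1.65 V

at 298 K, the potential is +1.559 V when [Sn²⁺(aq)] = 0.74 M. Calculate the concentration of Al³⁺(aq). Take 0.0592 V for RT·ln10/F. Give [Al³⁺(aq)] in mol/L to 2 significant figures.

With Sn²⁺/Sn at the cathode and Al³⁺/Al at the anode, E°cell = −0.15 − (−1.65) = +1.50 V (n = 6).
Rearranging E = E° − (0.0592/n)·log Q gives log Q = 6(+1.50 − (+1.559))/0.0592 = −5.980.
For 3 Sn²⁺(aq) + 2 Al(s) → 3 Sn(s) + 2 Al³⁺(aq), the reaction quotient is Q = [Al³⁺(aq)]^2 / [Sn²⁺(aq)]^3.
Substituting the known concentrations and solving, log [Al³⁺(aq)] = −3.186 and [Al³⁺(aq)] = 0.00065 M.

0.00065 M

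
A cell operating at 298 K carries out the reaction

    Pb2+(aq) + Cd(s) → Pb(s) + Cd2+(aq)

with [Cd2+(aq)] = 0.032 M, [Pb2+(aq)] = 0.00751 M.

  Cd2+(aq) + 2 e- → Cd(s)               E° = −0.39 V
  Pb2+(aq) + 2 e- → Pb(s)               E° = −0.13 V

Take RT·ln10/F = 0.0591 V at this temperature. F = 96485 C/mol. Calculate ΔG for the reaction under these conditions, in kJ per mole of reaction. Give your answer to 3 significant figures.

−46.6 kJ/mol

The standard cell potential is −0.13 − (−0.39) = +0.26 V, with n = 2 electrons in the balanced equation.
Q = [Cd2+(aq)] / [Pb2+(aq)] = 4.26, so log Q = 0.630 and E = +0.26 − (0.0591/2)(0.630) = +0.2414 V.
ΔG = −nFE = −(2)(96485)(+0.2414) J/mol = −46.6 kJ/mol.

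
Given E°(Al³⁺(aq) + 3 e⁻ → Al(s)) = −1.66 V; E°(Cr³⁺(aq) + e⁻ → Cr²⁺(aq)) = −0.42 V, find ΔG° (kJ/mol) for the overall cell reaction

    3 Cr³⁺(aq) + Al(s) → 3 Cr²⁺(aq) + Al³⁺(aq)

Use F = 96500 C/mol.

In the reaction as written Cr³⁺(aq) is reduced, so the Cr³⁺/Cr²⁺ couple is the cathode and Al³⁺/Al is the anode.
E°cell = −0.42 − (−1.66) = +1.24 V; balancing electrons gives n = 3.
ΔG° = −nFE°cell = −(3)(96500)(+1.24) J/mol = −359 kJ/mol.

−359 kJ/mol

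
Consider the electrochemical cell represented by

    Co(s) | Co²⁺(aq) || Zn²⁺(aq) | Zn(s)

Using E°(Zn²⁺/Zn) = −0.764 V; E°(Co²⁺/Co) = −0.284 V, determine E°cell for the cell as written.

−0.480 V

By convention the left-hand electrode in cell notation is the anode (oxidation) and the right-hand electrode is the cathode (reduction).
E°cell = E°(right) − E°(left) = −0.764 − (−0.284) = −0.480 V.
The negative sign shows that, as written, the cell would require an external voltage to drive the reaction.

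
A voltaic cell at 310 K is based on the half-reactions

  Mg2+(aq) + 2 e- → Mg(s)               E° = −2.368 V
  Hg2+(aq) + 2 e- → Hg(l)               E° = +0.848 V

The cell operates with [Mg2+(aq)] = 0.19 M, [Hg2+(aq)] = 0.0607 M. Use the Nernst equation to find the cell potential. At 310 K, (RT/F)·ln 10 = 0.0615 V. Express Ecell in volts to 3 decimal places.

+3.201 V

Since E°(Hg²⁺/Hg) > E°(Mg²⁺/Mg), Hg²⁺/Hg serves as the cathode.
The standard potential is +0.848 − (−2.368) = +3.216 V and the balanced reaction transfers n = 2 electrons.
Balancing gives Hg2+(aq) + Mg(s) → Hg(l) + Mg2+(aq); hence Q = [Mg2+(aq)] / [Hg2+(aq)] = 3.13 (log Q = 0.496).
By the Nernst equation, E = +3.216 − (0.0615/2)·(0.496) = +3.201 V.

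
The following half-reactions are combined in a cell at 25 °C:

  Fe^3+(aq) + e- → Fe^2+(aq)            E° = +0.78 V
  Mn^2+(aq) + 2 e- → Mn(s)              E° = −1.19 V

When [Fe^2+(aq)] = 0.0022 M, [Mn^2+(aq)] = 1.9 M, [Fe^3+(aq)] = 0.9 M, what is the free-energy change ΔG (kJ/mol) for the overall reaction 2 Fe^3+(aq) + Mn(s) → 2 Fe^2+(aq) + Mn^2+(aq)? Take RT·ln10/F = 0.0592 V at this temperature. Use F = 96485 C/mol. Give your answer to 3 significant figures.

The standard cell potential is +0.78 − (−1.19) = +1.97 V, with n = 2 electrons in the balanced equation.
The reaction quotient is ([Fe^2+(aq)]^2·[Mn^2+(aq)]) / [Fe^3+(aq)]^2 = 1.14×10^−5; by Nernst, E = +1.97 − (0.0592/2)(−4.945) = +2.1164 V.
ΔG = −nFE = −(2)(96485)(+2.1164) J/mol = −408 kJ/mol.

−408 kJ/mol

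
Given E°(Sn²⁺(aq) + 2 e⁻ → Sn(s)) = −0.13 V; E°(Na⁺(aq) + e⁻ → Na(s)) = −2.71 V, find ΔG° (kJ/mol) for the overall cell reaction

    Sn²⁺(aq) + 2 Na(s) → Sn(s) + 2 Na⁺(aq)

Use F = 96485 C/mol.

−498 kJ/mol

In the reaction as written Sn²⁺(aq) is reduced, so the Sn²⁺/Sn couple is the cathode and Na⁺/Na is the anode.
E°cell = −0.13 − (−2.71) = +2.58 V; balancing electrons gives n = 2.
ΔG° = −nFE°cell = −(2)(96485)(+2.58) J/mol = −498 kJ/mol.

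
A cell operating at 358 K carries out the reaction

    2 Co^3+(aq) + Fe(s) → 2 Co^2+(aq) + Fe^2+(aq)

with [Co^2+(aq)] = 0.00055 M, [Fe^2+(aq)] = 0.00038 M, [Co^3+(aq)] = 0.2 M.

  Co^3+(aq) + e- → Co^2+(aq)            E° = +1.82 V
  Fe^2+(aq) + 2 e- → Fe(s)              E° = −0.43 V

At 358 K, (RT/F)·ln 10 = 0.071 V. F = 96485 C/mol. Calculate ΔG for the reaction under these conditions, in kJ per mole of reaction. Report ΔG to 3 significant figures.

With Co³⁺/Co²⁺ reduced at the cathode, E°cell = +1.82 − (−0.43) = +2.25 V and n = 2.
Here Q = ([Co^2+(aq)]^2·[Fe^2+(aq)]) / [Co^3+(aq)]^2 = 2.87×10^−9 (log Q = −8.542), giving E = +2.25 − (0.071/2)·(−8.542) = +2.5532 V.
Then ΔG = −nFE = −2 × 96485 × +2.5532 J/mol = −493 kJ/mol.

−493 kJ/mol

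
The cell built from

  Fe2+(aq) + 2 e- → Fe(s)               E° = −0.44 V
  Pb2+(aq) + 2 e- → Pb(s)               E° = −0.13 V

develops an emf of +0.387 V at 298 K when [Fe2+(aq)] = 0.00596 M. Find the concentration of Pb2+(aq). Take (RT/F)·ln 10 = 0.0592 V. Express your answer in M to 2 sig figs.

Pb²⁺/Pb is the cathode (higher E°); E°cell = −0.13 − (−0.44) = +0.31 V with n = 2.
Since E = E° − (0.0592/n)·log Q, log Q = n(E° − E)/0.0592 = −2.601.
Balancing electrons gives Pb2+(aq) + Fe(s) → Pb(s) + Fe2+(aq); thus Q = [Fe2+(aq)] / [Pb2+(aq)].
Isolating [Pb2+(aq)] in Q = 10^{−2.601} yields log [Pb2+(aq)] = 0.376, i.e. 2.4 M.

2.4 M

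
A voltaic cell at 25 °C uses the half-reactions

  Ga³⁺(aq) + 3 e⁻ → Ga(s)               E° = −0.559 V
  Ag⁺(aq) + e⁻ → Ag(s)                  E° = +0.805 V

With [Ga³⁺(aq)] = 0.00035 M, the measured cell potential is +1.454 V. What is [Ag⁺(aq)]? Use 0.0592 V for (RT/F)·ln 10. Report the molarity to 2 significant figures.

2.3 M

With Ag⁺/Ag at the cathode and Ga³⁺/Ga at the anode, E°cell = +0.805 − (−0.559) = +1.364 V (n = 3).
From the Nernst equation, log Q = n(E° − E)/0.0592 = 3·(+1.364 − (+1.454))/0.0592 = −4.561.
The balanced reaction is 3 Ag⁺(aq) + Ga(s) → 3 Ag(s) + Ga³⁺(aq), so Q = [Ga³⁺(aq)] / [Ag⁺(aq)]^3.
Solving for the unknown gives log [Ag⁺(aq)] = 0.368, so [Ag⁺(aq)] ≈ 2.3 M.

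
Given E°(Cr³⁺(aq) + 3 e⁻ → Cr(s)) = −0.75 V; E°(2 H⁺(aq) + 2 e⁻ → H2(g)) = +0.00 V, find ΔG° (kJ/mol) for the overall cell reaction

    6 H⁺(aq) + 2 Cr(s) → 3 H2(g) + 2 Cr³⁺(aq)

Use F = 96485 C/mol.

In the reaction as written H⁺(aq) is reduced, so the 2H⁺/H₂ couple is the cathode and Cr³⁺/Cr is the anode.
E°cell = +0.00 − (−0.75) = +0.75 V; balancing electrons gives n = 6.
ΔG° = −nFE°cell = −(6)(96485)(+0.75) J/mol = −434 kJ/mol.

−434 kJ/mol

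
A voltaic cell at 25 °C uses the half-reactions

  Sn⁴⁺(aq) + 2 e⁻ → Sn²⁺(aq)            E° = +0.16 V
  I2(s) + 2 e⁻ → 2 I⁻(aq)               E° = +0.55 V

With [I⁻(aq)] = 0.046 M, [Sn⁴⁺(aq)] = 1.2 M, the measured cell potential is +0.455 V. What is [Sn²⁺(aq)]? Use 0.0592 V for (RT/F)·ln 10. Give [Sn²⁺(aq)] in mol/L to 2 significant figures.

0.40 M

With I₂/I⁻ at the cathode and Sn⁴⁺/Sn²⁺ at the anode, E°cell = +0.55 − (+0.16) = +0.39 V (n = 2).
From the Nernst equation, log Q = n(E° − E)/0.0592 = 2·(+0.39 − (+0.455))/0.0592 = −2.196.
The balanced reaction is I2(s) + Sn²⁺(aq) → 2 I⁻(aq) + Sn⁴⁺(aq), so Q = ([I⁻(aq)]^2·[Sn⁴⁺(aq)]) / [Sn²⁺(aq)].
Substituting the known concentrations and solving, log [Sn²⁺(aq)] = −0.399 and [Sn²⁺(aq)] = 0.40 M.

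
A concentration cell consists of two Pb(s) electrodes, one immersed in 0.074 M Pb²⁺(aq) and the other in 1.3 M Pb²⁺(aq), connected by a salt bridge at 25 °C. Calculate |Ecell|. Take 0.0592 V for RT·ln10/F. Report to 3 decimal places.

For a concentration cell E°cell = 0, since both electrodes use the same couple.
The compartment with the higher Pb²⁺(aq) concentration (1.3 M) acts as the cathode; ions are reduced there and produced at the dilute (0.074 M) anode.
With n = 2, Ecell = −(0.0592/2)·log([dilute]/[conc]) = −(0.0592/2)·log(0.074/1.3) = +0.037 V.

0.037 V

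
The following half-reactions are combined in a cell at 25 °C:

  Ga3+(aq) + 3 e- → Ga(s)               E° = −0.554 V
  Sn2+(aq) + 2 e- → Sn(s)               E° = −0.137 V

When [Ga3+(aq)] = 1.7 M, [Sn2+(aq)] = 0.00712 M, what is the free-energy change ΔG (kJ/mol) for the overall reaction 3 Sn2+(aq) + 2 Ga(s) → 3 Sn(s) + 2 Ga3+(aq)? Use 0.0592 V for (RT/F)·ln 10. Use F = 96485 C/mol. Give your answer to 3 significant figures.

The standard cell potential is −0.137 − (−0.554) = +0.417 V, with n = 6 electrons in the balanced equation.
The reaction quotient is [Ga3+(aq)]^2 / [Sn2+(aq)]^3 = 8.01×10^6; by Nernst, E = +0.417 − (0.0592/6)(6.903) = +0.3489 V.
ΔG = −nFE = −(6)(96485)(+0.3489) J/mol = −202 kJ/mol.

−202 kJ/mol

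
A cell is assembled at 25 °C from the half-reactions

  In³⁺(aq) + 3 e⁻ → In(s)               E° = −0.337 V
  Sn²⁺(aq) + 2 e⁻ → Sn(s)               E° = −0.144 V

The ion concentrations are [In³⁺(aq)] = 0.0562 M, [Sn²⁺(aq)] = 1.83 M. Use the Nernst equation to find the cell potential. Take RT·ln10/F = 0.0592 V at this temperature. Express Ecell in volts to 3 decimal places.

The Sn²⁺/Sn couple has the more positive E°, so it is the cathode; In³⁺/In is the anode.
E°cell = E°cat − E°an = −0.144 − (−0.337) = +0.193 V; n = 6.
Balancing gives 3 Sn²⁺(aq) + 2 In(s) → 3 Sn(s) + 2 In³⁺(aq); hence Q = [In³⁺(aq)]^2 / [Sn²⁺(aq)]^3 = 0.000515 (log Q = −3.288).
By the Nernst equation, E = +0.193 − (0.0592/6)·(−3.288) = +0.225 V.

+0.225 V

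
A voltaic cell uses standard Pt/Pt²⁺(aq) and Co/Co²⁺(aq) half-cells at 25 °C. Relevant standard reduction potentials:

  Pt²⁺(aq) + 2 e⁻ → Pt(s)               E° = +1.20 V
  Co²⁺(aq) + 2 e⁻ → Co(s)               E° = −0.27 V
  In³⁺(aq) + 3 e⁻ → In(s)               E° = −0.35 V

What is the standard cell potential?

The Pt²⁺/Pt couple has the higher E°, so Pt ion is reduced (cathode) and Co is oxidized (anode).
E°cell = E°(cathode) − E°(anode) = +1.20 − (−0.27) = +1.47 V.

+1.47 V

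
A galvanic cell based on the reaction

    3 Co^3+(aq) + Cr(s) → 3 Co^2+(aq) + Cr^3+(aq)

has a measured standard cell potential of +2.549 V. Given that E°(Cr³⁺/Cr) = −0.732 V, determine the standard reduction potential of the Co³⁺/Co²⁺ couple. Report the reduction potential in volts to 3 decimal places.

In the reaction as written the Co³⁺/Co²⁺ couple is reduced (cathode) and Cr³⁺/Cr is oxidized (anode), so E°cell = E°(Co³⁺/Co²⁺) − E°(Cr³⁺/Cr).
E°(Co³⁺/Co²⁺) = E°cell + E°(anode) = +2.549 + (−0.732) = +1.817 V.

+1.817 V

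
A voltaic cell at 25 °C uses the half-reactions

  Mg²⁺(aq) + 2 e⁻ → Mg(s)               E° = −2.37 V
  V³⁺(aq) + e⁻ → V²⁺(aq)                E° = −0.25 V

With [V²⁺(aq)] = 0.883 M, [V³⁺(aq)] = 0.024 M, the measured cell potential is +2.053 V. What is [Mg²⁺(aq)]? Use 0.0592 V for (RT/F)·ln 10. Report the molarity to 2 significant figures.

0.14 M

V³⁺/V²⁺ is the cathode (higher E°); E°cell = −0.25 − (−2.37) = +2.12 V with n = 2.
From the Nernst equation, log Q = n(E° − E)/0.0592 = 2·(+2.12 − (+2.053))/0.0592 = 2.264.
For 2 V³⁺(aq) + Mg(s) → 2 V²⁺(aq) + Mg²⁺(aq), the reaction quotient is Q = ([V²⁺(aq)]^2·[Mg²⁺(aq)]) / [V³⁺(aq)]^2.
Substituting the known concentrations and solving, log [Mg²⁺(aq)] = −0.867 and [Mg²⁺(aq)] = 0.14 M.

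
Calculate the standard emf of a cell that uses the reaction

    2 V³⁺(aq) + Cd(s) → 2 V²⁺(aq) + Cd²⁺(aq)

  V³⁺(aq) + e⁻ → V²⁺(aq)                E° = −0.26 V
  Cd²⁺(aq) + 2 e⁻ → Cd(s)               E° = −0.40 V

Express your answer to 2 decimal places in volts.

In the reaction as written, V³⁺(aq) is reduced (cathode) and Cd²⁺(aq) is produced by oxidation at the anode.
E°cell = E°(cathode) − E°(anode) = −0.26 − (−0.40) = +0.14 V.

+0.14 V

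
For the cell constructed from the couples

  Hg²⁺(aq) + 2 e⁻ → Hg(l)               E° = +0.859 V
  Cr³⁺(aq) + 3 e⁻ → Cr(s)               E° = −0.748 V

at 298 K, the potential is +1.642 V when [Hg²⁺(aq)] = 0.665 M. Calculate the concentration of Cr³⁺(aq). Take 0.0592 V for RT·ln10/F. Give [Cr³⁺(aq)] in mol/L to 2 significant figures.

0.0091 M

The Hg²⁺/Hg couple has the larger reduction potential, so it is the cathode: E°cell = +0.859 − (−0.748) = +1.607 V and n = 6.
From the Nernst equation, log Q = n(E° − E)/0.0592 = 6·(+1.607 − (+1.642))/0.0592 = −3.547.
The balanced reaction is 3 Hg²⁺(aq) + 2 Cr(s) → 3 Hg(l) + 2 Cr³⁺(aq), so Q = [Cr³⁺(aq)]^2 / [Hg²⁺(aq)]^3.
Isolating [Cr³⁺(aq)] in Q = 10^{−3.547} yields log [Cr³⁺(aq)] = −2.039, i.e. 0.0091 M.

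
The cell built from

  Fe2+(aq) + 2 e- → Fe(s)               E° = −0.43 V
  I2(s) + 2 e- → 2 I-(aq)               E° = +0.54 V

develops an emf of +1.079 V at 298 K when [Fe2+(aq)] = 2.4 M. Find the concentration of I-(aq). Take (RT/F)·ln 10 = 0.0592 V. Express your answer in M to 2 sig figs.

The I₂/I⁻ couple has the larger reduction potential, so it is the cathode: E°cell = +0.54 − (−0.43) = +0.97 V and n = 2.
Rearranging E = E° − (0.0592/n)·log Q gives log Q = 2(+0.97 − (+1.079))/0.0592 = −3.682.
For I2(s) + Fe(s) → 2 I-(aq) + Fe2+(aq), the reaction quotient is Q = [I-(aq)]^2·[Fe2+(aq)].
Isolating [I-(aq)] in Q = 10^{−3.682} yields log [I-(aq)] = −2.031, i.e. 0.0093 M.

0.0093 M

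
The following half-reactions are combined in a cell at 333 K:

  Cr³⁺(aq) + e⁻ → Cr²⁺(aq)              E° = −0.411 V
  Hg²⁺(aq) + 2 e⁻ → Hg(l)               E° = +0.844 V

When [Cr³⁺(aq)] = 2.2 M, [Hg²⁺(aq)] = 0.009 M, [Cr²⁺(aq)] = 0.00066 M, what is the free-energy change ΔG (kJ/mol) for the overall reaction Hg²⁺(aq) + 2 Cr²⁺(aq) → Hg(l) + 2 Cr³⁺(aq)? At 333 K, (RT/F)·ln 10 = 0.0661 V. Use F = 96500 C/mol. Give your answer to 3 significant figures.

−184 kJ/mol

With Hg²⁺/Hg reduced at the cathode, E°cell = +0.844 − (−0.411) = +1.255 V and n = 2.
Here Q = [Cr³⁺(aq)]^2 / ([Hg²⁺(aq)]·[Cr²⁺(aq)]^2) = 1.23×10^9 (log Q = 9.092), giving E = +1.255 − (0.0661/2)·(9.092) = +0.9545 V.
Finally ΔG = −nFE = −(2)(96500 C/mol)(+0.9545 V) = −184 kJ/mol.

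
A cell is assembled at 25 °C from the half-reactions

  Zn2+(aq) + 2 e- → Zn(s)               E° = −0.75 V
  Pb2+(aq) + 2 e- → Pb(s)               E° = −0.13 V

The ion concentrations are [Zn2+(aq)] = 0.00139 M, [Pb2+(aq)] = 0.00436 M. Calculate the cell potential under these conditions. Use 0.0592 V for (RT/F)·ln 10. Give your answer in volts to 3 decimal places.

The Pb²⁺/Pb couple has the more positive E°, so it is the cathode; Zn²⁺/Zn is the anode.
E°cell = −0.13 − (−0.75) = +0.62 V, with n = 2 electrons transferred.
For the overall reaction Pb2+(aq) + Zn(s) → Pb(s) + Zn2+(aq), Q = [Zn2+(aq)] / [Pb2+(aq)] = 0.319, giving log Q = −0.496.
E = E° − (0.0592/n)·log Q = +0.62 − (0.0592/2)(−0.496) = +0.635 V.

+0.635 V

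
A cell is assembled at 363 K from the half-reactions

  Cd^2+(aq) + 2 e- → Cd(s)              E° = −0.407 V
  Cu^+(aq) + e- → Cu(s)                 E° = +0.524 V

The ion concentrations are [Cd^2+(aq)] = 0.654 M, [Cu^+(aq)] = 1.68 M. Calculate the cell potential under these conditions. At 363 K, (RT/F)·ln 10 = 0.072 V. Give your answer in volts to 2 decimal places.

The Cu⁺/Cu couple has the more positive E°, so it is the cathode; Cd²⁺/Cd is the anode.
E°cell = +0.524 − (−0.407) = +0.931 V, with n = 2 electrons transferred.
Balancing gives 2 Cu^+(aq) + Cd(s) → 2 Cu(s) + Cd^2+(aq); hence Q = [Cd^2+(aq)] / [Cu^+(aq)]^2 = 0.232 (log Q = −0.635).
E = E° − (0.072/n)·log Q = +0.931 − (0.072/2)(−0.635) = +0.95 V.

+0.95 V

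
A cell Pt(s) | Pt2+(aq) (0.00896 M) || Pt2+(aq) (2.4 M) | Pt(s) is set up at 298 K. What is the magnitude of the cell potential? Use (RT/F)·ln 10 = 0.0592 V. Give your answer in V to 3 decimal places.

For a concentration cell E°cell = 0, since both electrodes use the same couple.
The compartment with the higher Pt2+(aq) concentration (2.4 M) acts as the cathode; ions are reduced there and produced at the dilute (0.00896 M) anode.
With n = 2, Ecell = −(0.0592/2)·log([dilute]/[conc]) = −(0.0592/2)·log(0.00896/2.4) = +0.072 V.

0.072 V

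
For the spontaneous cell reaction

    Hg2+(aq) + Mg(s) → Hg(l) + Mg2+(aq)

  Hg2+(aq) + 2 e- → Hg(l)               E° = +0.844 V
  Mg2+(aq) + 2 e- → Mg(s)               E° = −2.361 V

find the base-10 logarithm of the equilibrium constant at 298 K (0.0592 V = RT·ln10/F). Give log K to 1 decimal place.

log K = 108.3

The Hg²⁺/Hg couple is reduced (cathode); E°cell = +0.844 − (−2.361) = +3.205 V with n = 2.
At equilibrium E = 0, so log K = nE°cell / 0.0592 = (2)(+3.205) / 0.0592 = 108.3.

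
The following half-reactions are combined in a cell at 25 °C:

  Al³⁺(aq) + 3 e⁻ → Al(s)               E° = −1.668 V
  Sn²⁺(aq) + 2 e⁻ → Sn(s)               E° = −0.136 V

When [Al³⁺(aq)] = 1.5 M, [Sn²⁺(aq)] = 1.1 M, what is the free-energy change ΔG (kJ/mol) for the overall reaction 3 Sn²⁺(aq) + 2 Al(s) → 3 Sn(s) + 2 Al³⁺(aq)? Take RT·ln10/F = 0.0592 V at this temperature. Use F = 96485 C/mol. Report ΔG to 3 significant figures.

The standard cell potential is −0.136 − (−1.668) = +1.532 V, with n = 6 electrons in the balanced equation.
Here Q = [Al³⁺(aq)]^2 / [Sn²⁺(aq)]^3 = 1.69 (log Q = 0.228), giving E = +1.532 − (0.0592/6)·(0.228) = +1.5298 V.
ΔG = −nFE = −(6)(96485)(+1.5298) J/mol = −886 kJ/mol.

−886 kJ/mol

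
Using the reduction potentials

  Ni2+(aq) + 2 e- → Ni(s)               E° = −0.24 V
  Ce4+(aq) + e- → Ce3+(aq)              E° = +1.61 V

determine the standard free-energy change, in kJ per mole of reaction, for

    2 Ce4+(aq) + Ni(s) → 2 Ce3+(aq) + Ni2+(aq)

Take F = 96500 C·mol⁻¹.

−357 kJ/mol

In the reaction as written Ce4+(aq) is reduced, so the Ce⁴⁺/Ce³⁺ couple is the cathode and Ni²⁺/Ni is the anode.
E°cell = +1.61 − (−0.24) = +1.85 V; balancing electrons gives n = 2.
ΔG° = −nFE°cell = −(2)(96500)(+1.85) J/mol = −357 kJ/mol.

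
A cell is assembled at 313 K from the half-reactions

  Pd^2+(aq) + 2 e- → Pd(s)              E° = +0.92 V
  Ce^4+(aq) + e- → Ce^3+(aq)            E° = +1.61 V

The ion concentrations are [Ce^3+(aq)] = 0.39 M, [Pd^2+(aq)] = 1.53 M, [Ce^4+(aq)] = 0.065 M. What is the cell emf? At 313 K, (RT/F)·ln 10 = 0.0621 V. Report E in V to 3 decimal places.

The Ce⁴⁺/Ce³⁺ couple has the more positive E°, so it is the cathode; Pd²⁺/Pd is the anode.
E°cell = E°cat − E°an = +1.61 − (+0.92) = +0.69 V; n = 2.
The balanced reaction is 2 Ce^4+(aq) + Pd(s) → 2 Ce^3+(aq) + Pd^2+(aq), so Q = ([Ce^3+(aq)]^2·[Pd^2+(aq)]) / [Ce^4+(aq)]^2 = 55.1 and log Q = 1.741.
By the Nernst equation, E = +0.69 − (0.0621/2)·(1.741) = +0.636 V.

+0.636 V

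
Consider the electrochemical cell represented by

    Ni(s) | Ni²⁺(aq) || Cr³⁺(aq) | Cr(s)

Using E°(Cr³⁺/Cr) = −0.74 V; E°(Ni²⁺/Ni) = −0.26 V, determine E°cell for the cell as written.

−0.48 V

By convention the left-hand electrode in cell notation is the anode (oxidation) and the right-hand electrode is the cathode (reduction).
E°cell = E°(right) − E°(left) = −0.74 − (−0.26) = −0.48 V.
The negative sign shows that, as written, the cell would require an external voltage to drive the reaction.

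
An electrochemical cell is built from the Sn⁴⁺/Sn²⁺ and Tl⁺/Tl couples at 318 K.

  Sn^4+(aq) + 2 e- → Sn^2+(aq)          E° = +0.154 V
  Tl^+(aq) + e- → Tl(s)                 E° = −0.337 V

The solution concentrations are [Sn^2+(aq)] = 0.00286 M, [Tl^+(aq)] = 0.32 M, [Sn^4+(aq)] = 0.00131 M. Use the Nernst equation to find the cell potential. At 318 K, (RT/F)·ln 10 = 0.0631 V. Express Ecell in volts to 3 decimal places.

Sn⁴⁺/Sn²⁺ is reduced (cathode, E° = +0.154 V) and Tl⁺/Tl is oxidized (anode).
The standard potential is +0.154 − (−0.337) = +0.491 V and the balanced reaction transfers n = 2 electrons.
For the overall reaction Sn^4+(aq) + 2 Tl(s) → Sn^2+(aq) + 2 Tl^+(aq), Q = ([Sn^2+(aq)]·[Tl^+(aq)]^2) / [Sn^4+(aq)] = 0.224, giving log Q = −0.651.
Applying E = E° − (RT ln10/nF)·log Q gives +0.491 − (0.0631/2)(−0.651) = +0.512 V.

+0.512 V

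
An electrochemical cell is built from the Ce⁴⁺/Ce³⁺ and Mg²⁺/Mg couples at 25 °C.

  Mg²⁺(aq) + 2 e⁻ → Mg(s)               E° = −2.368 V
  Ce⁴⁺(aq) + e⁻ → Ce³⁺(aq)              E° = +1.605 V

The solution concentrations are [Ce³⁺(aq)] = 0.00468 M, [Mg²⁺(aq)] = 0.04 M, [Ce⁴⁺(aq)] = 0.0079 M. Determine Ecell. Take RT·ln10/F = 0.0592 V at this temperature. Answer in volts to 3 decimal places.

Since E°(Ce⁴⁺/Ce³⁺) > E°(Mg²⁺/Mg), Ce⁴⁺/Ce³⁺ serves as the cathode.
E°cell = E°cat − E°an = +1.605 − (−2.368) = +3.973 V; n = 2.
Balancing gives 2 Ce⁴⁺(aq) + Mg(s) → 2 Ce³⁺(aq) + Mg²⁺(aq); hence Q = ([Ce³⁺(aq)]^2·[Mg²⁺(aq)]) / [Ce⁴⁺(aq)]^2 = 0.014 (log Q = −1.853).
E = E° − (0.0592/n)·log Q = +3.973 − (0.0592/2)(−1.853) = +4.028 V.

+4.028 V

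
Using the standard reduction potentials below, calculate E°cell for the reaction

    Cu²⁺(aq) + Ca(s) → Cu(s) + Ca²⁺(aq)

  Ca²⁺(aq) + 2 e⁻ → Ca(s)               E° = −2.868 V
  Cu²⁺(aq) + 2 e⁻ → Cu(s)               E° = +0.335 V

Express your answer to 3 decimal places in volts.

Cu²⁺(aq) gains electrons, so the Cu²⁺/Cu couple is the cathode; the Ca²⁺/Ca couple is the anode.
E°cell = E°(cathode) − E°(anode) = +0.335 − (−2.868) = +3.203 V.

+3.203 V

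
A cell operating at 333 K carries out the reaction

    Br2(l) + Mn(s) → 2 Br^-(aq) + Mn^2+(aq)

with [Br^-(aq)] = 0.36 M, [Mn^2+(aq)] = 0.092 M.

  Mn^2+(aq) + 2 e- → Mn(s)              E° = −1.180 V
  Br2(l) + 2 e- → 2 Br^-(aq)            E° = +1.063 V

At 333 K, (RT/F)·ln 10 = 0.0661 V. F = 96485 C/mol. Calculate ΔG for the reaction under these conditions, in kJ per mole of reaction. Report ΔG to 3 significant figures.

−445 kJ/mol

With Br₂/Br⁻ reduced at the cathode, E°cell = +1.063 − (−1.180) = +2.243 V and n = 2.
Q = [Br^-(aq)]^2·[Mn^2+(aq)] = 0.0119, so log Q = −1.924 and E = +2.243 − (0.0661/2)(−1.924) = +2.3066 V.
Finally ΔG = −nFE = −(2)(96485 C/mol)(+2.3066 V) = −445 kJ/mol.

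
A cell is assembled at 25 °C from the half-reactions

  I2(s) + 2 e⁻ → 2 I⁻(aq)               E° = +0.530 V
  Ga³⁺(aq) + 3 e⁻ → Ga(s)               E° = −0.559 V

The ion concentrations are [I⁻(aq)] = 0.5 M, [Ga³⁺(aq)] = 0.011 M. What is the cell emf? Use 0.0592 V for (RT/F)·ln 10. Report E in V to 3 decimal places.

+1.145 V

The I₂/I⁻ couple has the more positive E°, so it is the cathode; Ga³⁺/Ga is the anode.
E°cell = E°cat − E°an = +0.530 − (−0.559) = +1.089 V; n = 6.
The balanced reaction is 3 I2(s) + 2 Ga(s) → 6 I⁻(aq) + 2 Ga³⁺(aq), so Q = [I⁻(aq)]^6·[Ga³⁺(aq)]^2 = 1.89×10^−6 and log Q = −5.723.
By the Nernst equation, E = +1.089 − (0.0592/6)·(−5.723) = +1.145 V.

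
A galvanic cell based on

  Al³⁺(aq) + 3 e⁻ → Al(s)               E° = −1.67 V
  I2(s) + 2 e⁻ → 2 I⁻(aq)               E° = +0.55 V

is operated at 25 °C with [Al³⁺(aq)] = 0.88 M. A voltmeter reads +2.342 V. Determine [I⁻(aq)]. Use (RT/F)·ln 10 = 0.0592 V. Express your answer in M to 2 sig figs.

With I₂/I⁻ at the cathode and Al³⁺/Al at the anode, E°cell = +0.55 − (−1.67) = +2.22 V (n = 6).
Since E = E° − (0.0592/n)·log Q, log Q = n(E° − E)/0.0592 = −12.365.
Balancing electrons gives 3 I2(s) + 2 Al(s) → 6 I⁻(aq) + 2 Al³⁺(aq); thus Q = [I⁻(aq)]^6·[Al³⁺(aq)]^2.
Isolating [I⁻(aq)] in Q = 10^{−12.365} yields log [I⁻(aq)] = −2.042, i.e. 0.0091 M.

0.0091 M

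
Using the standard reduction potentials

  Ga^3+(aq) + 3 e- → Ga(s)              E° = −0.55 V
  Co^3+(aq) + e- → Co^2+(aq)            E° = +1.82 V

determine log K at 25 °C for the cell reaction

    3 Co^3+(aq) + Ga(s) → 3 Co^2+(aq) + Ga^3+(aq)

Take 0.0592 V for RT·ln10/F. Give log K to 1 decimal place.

log K = 120.1

The Co³⁺/Co²⁺ couple is reduced (cathode); E°cell = +1.82 − (−0.55) = +2.37 V with n = 3.
At equilibrium E = 0, so log K = nE°cell / 0.0592 = (3)(+2.37) / 0.0592 = 120.1.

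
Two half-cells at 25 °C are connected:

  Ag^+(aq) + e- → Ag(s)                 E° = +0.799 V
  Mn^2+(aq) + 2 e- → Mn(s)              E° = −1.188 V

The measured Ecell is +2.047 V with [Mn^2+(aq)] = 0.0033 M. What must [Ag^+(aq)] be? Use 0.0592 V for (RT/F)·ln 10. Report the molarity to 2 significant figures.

0.59 M

With Ag⁺/Ag at the cathode and Mn²⁺/Mn at the anode, E°cell = +0.799 − (−1.188) = +1.987 V (n = 2).
Rearranging E = E° − (0.0592/n)·log Q gives log Q = 2(+1.987 − (+2.047))/0.0592 = −2.027.
The balanced reaction is 2 Ag^+(aq) + Mn(s) → 2 Ag(s) + Mn^2+(aq), so Q = [Mn^2+(aq)] / [Ag^+(aq)]^2.
Isolating [Ag^+(aq)] in Q = 10^{−2.027} yields log [Ag^+(aq)] = −0.227, i.e. 0.59 M.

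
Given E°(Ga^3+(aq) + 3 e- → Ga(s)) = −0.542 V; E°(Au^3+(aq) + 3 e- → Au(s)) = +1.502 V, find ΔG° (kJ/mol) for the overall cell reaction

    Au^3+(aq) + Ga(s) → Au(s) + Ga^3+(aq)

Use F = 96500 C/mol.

−592 kJ/mol

In the reaction as written Au^3+(aq) is reduced, so the Au³⁺/Au couple is the cathode and Ga³⁺/Ga is the anode.
E°cell = +1.502 − (−0.542) = +2.044 V; balancing electrons gives n = 3.
ΔG° = −nFE°cell = −(3)(96500)(+2.044) J/mol = −592 kJ/mol.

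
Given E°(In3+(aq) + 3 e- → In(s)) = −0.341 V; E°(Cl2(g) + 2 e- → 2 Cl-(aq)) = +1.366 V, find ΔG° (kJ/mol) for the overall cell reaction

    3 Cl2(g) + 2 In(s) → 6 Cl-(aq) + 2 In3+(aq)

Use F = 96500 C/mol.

−988 kJ/mol

In the reaction as written Cl2(g) is reduced, so the Cl₂/Cl⁻ couple is the cathode and In³⁺/In is the anode.
E°cell = +1.366 − (−0.341) = +1.707 V; balancing electrons gives n = 6.
ΔG° = −nFE°cell = −(6)(96500)(+1.707) J/mol = −988 kJ/mol.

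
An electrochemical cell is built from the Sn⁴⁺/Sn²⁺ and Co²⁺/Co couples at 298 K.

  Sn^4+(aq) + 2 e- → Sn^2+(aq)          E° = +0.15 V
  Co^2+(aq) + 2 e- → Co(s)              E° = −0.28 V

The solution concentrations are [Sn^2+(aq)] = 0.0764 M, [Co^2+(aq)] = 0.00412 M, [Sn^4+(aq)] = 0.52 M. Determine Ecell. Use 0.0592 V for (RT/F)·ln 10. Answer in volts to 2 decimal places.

+0.53 V

Sn⁴⁺/Sn²⁺ is reduced (cathode, E° = +0.15 V) and Co²⁺/Co is oxidized (anode).
The standard potential is +0.15 − (−0.28) = +0.43 V and the balanced reaction transfers n = 2 electrons.
For the overall reaction Sn^4+(aq) + Co(s) → Sn^2+(aq) + Co^2+(aq), Q = ([Sn^2+(aq)]·[Co^2+(aq)]) / [Sn^4+(aq)] = 0.000605, giving log Q = −3.218.
By the Nernst equation, E = +0.43 − (0.0592/2)·(−3.218) = +0.53 V.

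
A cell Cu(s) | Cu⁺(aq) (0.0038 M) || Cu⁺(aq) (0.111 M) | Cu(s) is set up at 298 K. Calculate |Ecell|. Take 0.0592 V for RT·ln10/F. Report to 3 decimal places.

For a concentration cell E°cell = 0, since both electrodes use the same couple.
The compartment with the higher Cu⁺(aq) concentration (0.111 M) acts as the cathode; ions are reduced there and produced at the dilute (0.0038 M) anode.
With n = 1, Ecell = −(0.0592/1)·log([dilute]/[conc]) = −(0.0592/1)·log(0.0038/0.111) = +0.087 V.

0.087 V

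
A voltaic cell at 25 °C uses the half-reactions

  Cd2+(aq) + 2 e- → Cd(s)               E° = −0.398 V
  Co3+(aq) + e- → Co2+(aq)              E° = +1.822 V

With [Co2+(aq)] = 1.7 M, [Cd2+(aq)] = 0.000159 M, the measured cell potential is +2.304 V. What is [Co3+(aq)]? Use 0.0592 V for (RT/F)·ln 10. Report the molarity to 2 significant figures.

0.56 M

The Co³⁺/Co²⁺ couple has the larger reduction potential, so it is the cathode: E°cell = +1.822 − (−0.398) = +2.220 V and n = 2.
Since E = E° − (0.0592/n)·log Q, log Q = n(E° − E)/0.0592 = −2.838.
Balancing electrons gives 2 Co3+(aq) + Cd(s) → 2 Co2+(aq) + Cd2+(aq); thus Q = ([Co2+(aq)]^2·[Cd2+(aq)]) / [Co3+(aq)]^2.
Isolating [Co3+(aq)] in Q = 10^{−2.838} yields log [Co3+(aq)] = −0.250, i.e. 0.56 M.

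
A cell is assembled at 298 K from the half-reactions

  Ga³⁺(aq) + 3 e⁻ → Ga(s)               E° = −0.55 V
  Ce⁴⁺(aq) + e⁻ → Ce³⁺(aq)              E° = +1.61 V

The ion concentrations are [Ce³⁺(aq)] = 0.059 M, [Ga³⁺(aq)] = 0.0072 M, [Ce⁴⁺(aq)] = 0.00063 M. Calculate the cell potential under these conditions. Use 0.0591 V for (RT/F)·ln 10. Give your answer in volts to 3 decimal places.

+2.086 V

Since E°(Ce⁴⁺/Ce³⁺) > E°(Ga³⁺/Ga), Ce⁴⁺/Ce³⁺ serves as the cathode.
E°cell = E°cat − E°an = +1.61 − (−0.55) = +2.16 V; n = 3.
The balanced reaction is 3 Ce⁴⁺(aq) + Ga(s) → 3 Ce³⁺(aq) + Ga³⁺(aq), so Q = ([Ce³⁺(aq)]^3·[Ga³⁺(aq)]) / [Ce⁴⁺(aq)]^3 = 5.91×10^3 and log Q = 3.772.
Applying E = E° − (RT ln10/nF)·log Q gives +2.16 − (0.0591/3)(3.772) = +2.086 V.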